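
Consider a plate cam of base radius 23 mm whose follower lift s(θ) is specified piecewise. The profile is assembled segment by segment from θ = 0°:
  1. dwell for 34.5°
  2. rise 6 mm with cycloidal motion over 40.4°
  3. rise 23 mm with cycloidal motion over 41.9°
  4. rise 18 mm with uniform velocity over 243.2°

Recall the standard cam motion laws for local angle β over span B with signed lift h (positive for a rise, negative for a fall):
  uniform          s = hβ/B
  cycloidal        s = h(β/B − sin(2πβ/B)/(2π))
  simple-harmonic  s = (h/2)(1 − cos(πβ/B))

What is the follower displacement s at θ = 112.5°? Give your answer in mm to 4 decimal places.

seg 1 [0°–34.5°] dwell: s stays 0.0000
seg 2 [34.5°–74.9°] cycloidal, h=6: full span → s += 6 → s = 6.0000
seg 3 [74.9°–116.8°] cycloidal, h=23: θ=112.5° here. β=37.6, B=41.9. 23·(0.8974 − sin(2π·0.8974)/(2π)) = 22.8398 → s = 28.8398

28.8398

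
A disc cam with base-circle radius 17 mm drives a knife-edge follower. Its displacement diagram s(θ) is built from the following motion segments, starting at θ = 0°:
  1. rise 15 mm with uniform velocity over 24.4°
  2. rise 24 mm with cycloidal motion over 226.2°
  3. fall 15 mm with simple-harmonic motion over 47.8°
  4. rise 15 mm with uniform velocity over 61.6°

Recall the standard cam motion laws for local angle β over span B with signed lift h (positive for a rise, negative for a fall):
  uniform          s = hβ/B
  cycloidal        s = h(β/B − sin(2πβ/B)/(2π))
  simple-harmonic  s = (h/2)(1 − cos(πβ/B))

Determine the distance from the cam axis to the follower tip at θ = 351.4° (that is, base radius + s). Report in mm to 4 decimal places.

seg 1 [0°–24.4°] uniform, h=15: full span → s += 15 → s = 15.0000
seg 2 [24.4°–250.6°] cycloidal, h=24: full span → s += 24 → s = 39.0000
seg 3 [250.6°–298.4°] simple-harmonic, h=-15: full span → s += -15 → s = 24.0000
seg 4 [298.4°–360°] uniform, h=15: θ=351.4° here. β=53, B=61.6. 15·53/61.6 = 12.9058 → s = 36.9058
radial distance = base radius + s = 17 + 36.9058 = 53.9058

53.9058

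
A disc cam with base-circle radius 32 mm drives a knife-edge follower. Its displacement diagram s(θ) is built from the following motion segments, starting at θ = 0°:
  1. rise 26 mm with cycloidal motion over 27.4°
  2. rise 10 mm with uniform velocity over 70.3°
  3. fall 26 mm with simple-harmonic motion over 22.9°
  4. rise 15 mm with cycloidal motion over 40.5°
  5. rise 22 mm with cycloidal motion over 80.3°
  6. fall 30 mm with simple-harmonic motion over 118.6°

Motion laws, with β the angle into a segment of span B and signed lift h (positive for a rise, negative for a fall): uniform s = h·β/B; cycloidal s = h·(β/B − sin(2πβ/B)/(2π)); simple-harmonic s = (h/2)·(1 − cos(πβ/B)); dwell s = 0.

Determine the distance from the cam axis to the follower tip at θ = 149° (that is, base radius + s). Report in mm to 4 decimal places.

seg 1 [0°–27.4°] cycloidal, h=26: full span → s += 26 → s = 26.0000
seg 2 [27.4°–97.7°] uniform, h=10: full span → s += 10 → s = 36.0000
seg 3 [97.7°–120.6°] simple-harmonic, h=-26: full span → s += -26 → s = 10.0000
seg 4 [120.6°–161.1°] cycloidal, h=15: θ=149° here. β=28.4, B=40.5. 15·(0.7012 − sin(2π·0.7012)/(2π)) = 12.7947 → s = 22.7947
radial distance = base radius + s = 32 + 22.7947 = 54.7947

54.7947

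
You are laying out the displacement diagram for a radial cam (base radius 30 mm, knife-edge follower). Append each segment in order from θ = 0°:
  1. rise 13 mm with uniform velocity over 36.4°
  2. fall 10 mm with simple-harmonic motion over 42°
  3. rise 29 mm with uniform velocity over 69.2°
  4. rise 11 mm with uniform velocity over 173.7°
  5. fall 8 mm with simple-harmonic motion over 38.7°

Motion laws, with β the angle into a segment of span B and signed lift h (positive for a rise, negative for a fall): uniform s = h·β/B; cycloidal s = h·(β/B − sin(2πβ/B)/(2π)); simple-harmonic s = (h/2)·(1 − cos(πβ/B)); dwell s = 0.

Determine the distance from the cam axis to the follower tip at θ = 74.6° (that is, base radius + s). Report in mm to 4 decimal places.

seg 1 [0°–36.4°] uniform, h=13: full span → s += 13 → s = 13.0000
seg 2 [36.4°–78.4°] simple-harmonic, h=-10: θ=74.6° here. β=38.2, B=42. -10/2·(1 − cos(π·0.9095)) = -9.7994 → s = 3.2006
radial distance = base radius + s = 30 + 3.2006 = 33.2006

33.2006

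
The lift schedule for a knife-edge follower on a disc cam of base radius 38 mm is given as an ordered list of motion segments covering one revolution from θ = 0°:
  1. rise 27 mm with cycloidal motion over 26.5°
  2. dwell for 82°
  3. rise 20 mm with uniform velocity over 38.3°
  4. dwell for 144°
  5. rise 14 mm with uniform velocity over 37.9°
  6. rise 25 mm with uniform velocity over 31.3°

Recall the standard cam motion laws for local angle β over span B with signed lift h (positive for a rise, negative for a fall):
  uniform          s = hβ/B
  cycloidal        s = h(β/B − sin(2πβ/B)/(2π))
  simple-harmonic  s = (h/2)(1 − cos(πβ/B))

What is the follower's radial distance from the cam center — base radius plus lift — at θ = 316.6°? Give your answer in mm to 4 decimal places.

seg 1 [0°–26.5°] cycloidal, h=27: full span → s += 27 → s = 27.0000
seg 2 [26.5°–108.5°] dwell: s stays 27.0000
seg 3 [108.5°–146.8°] uniform, h=20: full span → s += 20 → s = 47.0000
seg 4 [146.8°–290.8°] dwell: s stays 47.0000
seg 5 [290.8°–328.7°] uniform, h=14: θ=316.6° here. β=25.8, B=37.9. 14·25.8/37.9 = 9.5303 → s = 56.5303
radial distance = base radius + s = 38 + 56.5303 = 94.5303

94.5303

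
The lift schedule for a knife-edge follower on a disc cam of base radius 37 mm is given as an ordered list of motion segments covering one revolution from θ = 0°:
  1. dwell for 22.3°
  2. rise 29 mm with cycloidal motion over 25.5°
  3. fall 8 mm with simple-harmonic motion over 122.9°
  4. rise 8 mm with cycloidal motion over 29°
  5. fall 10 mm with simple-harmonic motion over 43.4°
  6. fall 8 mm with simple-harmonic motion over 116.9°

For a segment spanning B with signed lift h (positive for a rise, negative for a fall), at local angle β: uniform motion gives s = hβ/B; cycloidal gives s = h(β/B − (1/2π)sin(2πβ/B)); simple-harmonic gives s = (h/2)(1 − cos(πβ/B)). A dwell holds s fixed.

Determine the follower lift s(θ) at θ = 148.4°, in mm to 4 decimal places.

seg 1 [0°–22.3°] dwell: s stays 0.0000
seg 2 [22.3°–47.8°] cycloidal, h=29: full span → s += 29 → s = 29.0000
seg 3 [47.8°–170.7°] simple-harmonic, h=-8: θ=148.4° here. β=100.6, B=122.9. -8/2·(1 − cos(π·0.8186)) = -7.3675 → s = 21.6325

21.6325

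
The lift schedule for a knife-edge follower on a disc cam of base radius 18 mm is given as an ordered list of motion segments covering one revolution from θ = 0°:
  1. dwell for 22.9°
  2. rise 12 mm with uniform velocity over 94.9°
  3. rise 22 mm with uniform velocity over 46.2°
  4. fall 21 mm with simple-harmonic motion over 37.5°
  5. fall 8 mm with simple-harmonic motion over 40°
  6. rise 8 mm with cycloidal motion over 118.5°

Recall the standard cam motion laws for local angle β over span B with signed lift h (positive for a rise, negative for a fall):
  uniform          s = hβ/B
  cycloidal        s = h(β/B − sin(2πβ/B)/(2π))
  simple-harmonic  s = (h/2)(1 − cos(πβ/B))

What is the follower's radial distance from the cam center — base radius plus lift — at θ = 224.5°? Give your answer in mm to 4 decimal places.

seg 1 [0°–22.9°] dwell: s stays 0.0000
seg 2 [22.9°–117.8°] uniform, h=12: full span → s += 12 → s = 12.0000
seg 3 [117.8°–164°] uniform, h=22: full span → s += 22 → s = 34.0000
seg 4 [164°–201.5°] simple-harmonic, h=-21: full span → s += -21 → s = 13.0000
seg 5 [201.5°–241.5°] simple-harmonic, h=-8: θ=224.5° here. β=23, B=40. -8/2·(1 − cos(π·0.5750)) = -4.9338 → s = 8.0662
radial distance = base radius + s = 18 + 8.0662 = 26.0662

26.0662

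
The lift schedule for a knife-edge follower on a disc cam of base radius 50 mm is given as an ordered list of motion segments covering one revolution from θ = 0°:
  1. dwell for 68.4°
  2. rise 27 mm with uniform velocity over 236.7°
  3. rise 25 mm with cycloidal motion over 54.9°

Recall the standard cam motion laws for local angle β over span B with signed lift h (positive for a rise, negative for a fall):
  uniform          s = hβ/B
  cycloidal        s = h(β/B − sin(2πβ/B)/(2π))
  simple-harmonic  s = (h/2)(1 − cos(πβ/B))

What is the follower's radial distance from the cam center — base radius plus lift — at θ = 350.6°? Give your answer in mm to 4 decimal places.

seg 1 [0°–68.4°] dwell: s stays 0.0000
seg 2 [68.4°–305.1°] uniform, h=27: full span → s += 27 → s = 27.0000
seg 3 [305.1°–360°] cycloidal, h=25: θ=350.6° here. β=45.5, B=54.9. 25·(0.8288 − sin(2π·0.8288)/(2π)) = 24.2208 → s = 51.2208
radial distance = base radius + s = 50 + 51.2208 = 101.2208

101.2208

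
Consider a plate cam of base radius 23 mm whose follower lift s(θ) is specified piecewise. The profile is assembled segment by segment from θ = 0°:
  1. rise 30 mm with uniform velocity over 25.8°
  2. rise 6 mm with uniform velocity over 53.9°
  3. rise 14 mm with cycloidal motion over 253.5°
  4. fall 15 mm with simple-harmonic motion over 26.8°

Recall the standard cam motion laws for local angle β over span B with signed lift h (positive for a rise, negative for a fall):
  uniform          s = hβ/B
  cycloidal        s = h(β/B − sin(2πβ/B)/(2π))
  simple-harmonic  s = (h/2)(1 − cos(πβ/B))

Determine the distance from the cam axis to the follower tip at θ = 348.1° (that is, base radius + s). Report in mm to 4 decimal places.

seg 1 [0°–25.8°] uniform, h=30: full span → s += 30 → s = 30.0000
seg 2 [25.8°–79.7°] uniform, h=6: full span → s += 6 → s = 36.0000
seg 3 [79.7°–333.2°] cycloidal, h=14: full span → s += 14 → s = 50.0000
seg 4 [333.2°–360°] simple-harmonic, h=-15: θ=348.1° here. β=14.9, B=26.8. -15/2·(1 − cos(π·0.5560)) = -8.8120 → s = 41.1880
radial distance = base radius + s = 23 + 41.1880 = 64.1880

64.1880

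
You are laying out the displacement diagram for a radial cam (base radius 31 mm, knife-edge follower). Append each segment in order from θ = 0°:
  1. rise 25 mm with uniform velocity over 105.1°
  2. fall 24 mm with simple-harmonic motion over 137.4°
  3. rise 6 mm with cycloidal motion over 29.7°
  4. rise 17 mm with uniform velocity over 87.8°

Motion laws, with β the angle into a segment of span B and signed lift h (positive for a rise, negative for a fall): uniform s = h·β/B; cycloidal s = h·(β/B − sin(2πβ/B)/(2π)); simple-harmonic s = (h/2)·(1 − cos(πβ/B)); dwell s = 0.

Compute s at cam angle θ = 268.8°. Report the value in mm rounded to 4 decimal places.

seg 1 [0°–105.1°] uniform, h=25: full span → s += 25 → s = 25.0000
seg 2 [105.1°–242.5°] simple-harmonic, h=-24: full span → s += -24 → s = 1.0000
seg 3 [242.5°–272.2°] cycloidal, h=6: θ=268.8° here. β=26.3, B=29.7. 6·(0.8855 − sin(2π·0.8855)/(2π)) = 5.9423 → s = 6.9423

6.9423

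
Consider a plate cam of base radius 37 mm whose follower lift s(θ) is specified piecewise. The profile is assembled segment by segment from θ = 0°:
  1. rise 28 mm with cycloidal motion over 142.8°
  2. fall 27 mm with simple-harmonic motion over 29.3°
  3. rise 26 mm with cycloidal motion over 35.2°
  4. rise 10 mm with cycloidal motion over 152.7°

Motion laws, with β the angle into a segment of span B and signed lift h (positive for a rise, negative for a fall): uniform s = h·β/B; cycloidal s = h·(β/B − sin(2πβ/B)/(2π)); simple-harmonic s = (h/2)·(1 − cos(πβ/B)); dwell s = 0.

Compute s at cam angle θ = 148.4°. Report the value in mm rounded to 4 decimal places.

seg 1 [0°–142.8°] cycloidal, h=28: full span → s += 28 → s = 28.0000
seg 2 [142.8°–172.1°] simple-harmonic, h=-27: θ=148.4° here. β=5.6, B=29.3. -27/2·(1 − cos(π·0.1911)) = -2.3613 → s = 25.6387

25.6387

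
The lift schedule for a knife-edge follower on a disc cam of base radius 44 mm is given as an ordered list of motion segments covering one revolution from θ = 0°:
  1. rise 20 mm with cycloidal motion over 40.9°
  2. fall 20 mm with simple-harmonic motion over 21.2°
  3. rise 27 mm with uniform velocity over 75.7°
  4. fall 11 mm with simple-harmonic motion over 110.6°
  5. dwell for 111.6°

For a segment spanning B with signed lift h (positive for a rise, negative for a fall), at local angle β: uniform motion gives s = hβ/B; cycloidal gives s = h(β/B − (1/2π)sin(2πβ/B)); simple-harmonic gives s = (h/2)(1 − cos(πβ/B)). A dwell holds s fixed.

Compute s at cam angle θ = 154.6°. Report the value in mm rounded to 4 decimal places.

seg 1 [0°–40.9°] cycloidal, h=20: full span → s += 20 → s = 20.0000
seg 2 [40.9°–62.1°] simple-harmonic, h=-20: full span → s += -20 → s = 0.0000
seg 3 [62.1°–137.8°] uniform, h=27: full span → s += 27 → s = 27.0000
seg 4 [137.8°–248.4°] simple-harmonic, h=-11: θ=154.6° here. β=16.8, B=110.6. -11/2·(1 − cos(π·0.1519)) = -0.6144 → s = 26.3856

26.3856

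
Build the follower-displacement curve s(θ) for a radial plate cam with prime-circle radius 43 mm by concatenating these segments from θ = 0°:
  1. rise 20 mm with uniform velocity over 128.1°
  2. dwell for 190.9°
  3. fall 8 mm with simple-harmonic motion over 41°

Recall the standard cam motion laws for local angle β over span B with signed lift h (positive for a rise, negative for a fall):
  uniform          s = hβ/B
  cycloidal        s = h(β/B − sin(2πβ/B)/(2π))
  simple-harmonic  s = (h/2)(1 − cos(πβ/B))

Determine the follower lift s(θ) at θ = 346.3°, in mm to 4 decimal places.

seg 1 [0°–128.1°] uniform, h=20: full span → s += 20 → s = 20.0000
seg 2 [128.1°–319°] dwell: s stays 20.0000
seg 3 [319°–360°] simple-harmonic, h=-8: θ=346.3° here. β=27.3, B=41. -8/2·(1 − cos(π·0.6659)) = -5.9911 → s = 14.0089

14.0089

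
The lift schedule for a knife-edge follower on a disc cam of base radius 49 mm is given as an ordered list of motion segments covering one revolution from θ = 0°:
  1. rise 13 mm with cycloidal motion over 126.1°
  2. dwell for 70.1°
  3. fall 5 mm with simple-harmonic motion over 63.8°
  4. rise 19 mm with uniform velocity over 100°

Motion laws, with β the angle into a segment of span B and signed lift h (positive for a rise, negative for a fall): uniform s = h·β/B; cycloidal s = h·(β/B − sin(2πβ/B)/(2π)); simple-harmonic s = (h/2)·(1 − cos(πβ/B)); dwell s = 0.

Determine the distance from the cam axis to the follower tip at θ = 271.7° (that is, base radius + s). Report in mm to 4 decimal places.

seg 1 [0°–126.1°] cycloidal, h=13: full span → s += 13 → s = 13.0000
seg 2 [126.1°–196.2°] dwell: s stays 13.0000
seg 3 [196.2°–260°] simple-harmonic, h=-5: full span → s += -5 → s = 8.0000
seg 4 [260°–360°] uniform, h=19: θ=271.7° here. β=11.7, B=100. 19·11.7/100 = 2.2230 → s = 10.2230
radial distance = base radius + s = 49 + 10.2230 = 59.2230

59.2230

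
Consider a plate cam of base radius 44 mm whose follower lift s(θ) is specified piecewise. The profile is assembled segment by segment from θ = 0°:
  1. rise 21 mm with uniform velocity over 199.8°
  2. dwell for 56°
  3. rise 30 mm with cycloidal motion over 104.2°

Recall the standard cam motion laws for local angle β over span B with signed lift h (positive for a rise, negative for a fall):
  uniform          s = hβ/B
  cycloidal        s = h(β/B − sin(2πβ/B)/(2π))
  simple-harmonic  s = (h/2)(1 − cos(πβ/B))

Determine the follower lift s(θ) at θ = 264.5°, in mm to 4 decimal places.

seg 1 [0°–199.8°] uniform, h=21: full span → s += 21 → s = 21.0000
seg 2 [199.8°–255.8°] dwell: s stays 21.0000
seg 3 [255.8°–360°] cycloidal, h=30: θ=264.5° here. β=8.7, B=104.2. 30·(0.0835 − sin(2π·0.0835)/(2π)) = 0.1133 → s = 21.1133

21.1133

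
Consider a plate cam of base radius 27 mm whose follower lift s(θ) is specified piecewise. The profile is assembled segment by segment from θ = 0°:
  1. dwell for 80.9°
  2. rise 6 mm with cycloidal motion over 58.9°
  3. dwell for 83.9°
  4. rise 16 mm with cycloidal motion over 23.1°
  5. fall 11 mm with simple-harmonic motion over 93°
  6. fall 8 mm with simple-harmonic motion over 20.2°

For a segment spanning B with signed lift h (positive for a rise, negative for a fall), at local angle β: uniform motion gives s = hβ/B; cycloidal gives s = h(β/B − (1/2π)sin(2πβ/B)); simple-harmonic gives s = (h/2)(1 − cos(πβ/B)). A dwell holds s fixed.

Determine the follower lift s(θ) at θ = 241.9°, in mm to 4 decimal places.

seg 1 [0°–80.9°] dwell: s stays 0.0000
seg 2 [80.9°–139.8°] cycloidal, h=6: full span → s += 6 → s = 6.0000
seg 3 [139.8°–223.7°] dwell: s stays 6.0000
seg 4 [223.7°–246.8°] cycloidal, h=16: θ=241.9° here. β=18.2, B=23.1. 16·(0.7879 − sin(2π·0.7879)/(2π)) = 15.0808 → s = 21.0808

21.0808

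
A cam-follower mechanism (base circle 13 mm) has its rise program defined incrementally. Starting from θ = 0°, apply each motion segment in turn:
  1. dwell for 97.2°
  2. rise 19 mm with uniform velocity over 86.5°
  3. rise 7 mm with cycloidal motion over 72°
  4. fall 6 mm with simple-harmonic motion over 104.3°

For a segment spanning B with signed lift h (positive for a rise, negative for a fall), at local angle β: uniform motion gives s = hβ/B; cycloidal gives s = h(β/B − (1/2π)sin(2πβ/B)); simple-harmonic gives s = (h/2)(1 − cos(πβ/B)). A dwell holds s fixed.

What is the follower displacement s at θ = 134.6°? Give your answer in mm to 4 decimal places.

seg 1 [0°–97.2°] dwell: s stays 0.0000
seg 2 [97.2°–183.7°] uniform, h=19: θ=134.6° here. β=37.4, B=86.5. 19·37.4/86.5 = 8.2150 → s = 8.2150

8.2150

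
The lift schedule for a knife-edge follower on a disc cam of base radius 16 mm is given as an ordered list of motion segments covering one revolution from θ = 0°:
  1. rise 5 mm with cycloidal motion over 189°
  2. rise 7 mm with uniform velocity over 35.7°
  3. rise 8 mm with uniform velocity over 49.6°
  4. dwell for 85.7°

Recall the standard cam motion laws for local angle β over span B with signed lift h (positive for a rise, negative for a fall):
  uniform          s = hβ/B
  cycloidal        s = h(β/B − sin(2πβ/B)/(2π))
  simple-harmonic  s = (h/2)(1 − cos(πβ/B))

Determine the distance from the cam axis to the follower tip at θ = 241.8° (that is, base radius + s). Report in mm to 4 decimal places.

seg 1 [0°–189°] cycloidal, h=5: full span → s += 5 → s = 5.0000
seg 2 [189°–224.7°] uniform, h=7: full span → s += 7 → s = 12.0000
seg 3 [224.7°–274.3°] uniform, h=8: θ=241.8° here. β=17.1, B=49.6. 8·17.1/49.6 = 2.7581 → s = 14.7581
radial distance = base radius + s = 16 + 14.7581 = 30.7581

30.7581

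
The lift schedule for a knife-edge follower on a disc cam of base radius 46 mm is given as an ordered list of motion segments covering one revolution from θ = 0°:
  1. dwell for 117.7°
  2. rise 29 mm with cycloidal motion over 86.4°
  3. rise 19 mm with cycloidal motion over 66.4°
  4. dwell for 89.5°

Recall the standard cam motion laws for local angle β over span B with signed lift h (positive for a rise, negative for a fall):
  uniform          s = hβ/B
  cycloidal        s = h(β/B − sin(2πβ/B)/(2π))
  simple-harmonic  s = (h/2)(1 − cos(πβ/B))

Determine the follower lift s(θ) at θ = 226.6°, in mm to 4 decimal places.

seg 1 [0°–117.7°] dwell: s stays 0.0000
seg 2 [117.7°–204.1°] cycloidal, h=29: full span → s += 29 → s = 29.0000
seg 3 [204.1°–270.5°] cycloidal, h=19: θ=226.6° here. β=22.5, B=66.4. 19·(0.3389 − sin(2π·0.3389)/(2π)) = 3.8735 → s = 32.8735

32.8735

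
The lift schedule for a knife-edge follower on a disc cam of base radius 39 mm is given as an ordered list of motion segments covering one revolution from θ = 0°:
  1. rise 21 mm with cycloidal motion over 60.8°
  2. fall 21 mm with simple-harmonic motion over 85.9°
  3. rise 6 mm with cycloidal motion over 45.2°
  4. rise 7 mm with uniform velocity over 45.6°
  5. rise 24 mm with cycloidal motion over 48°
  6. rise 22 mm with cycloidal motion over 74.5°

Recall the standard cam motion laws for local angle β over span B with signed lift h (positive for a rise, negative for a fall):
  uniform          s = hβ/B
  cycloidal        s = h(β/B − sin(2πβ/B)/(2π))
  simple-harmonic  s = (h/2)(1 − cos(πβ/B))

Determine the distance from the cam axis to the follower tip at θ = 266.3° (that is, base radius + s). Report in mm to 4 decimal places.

seg 1 [0°–60.8°] cycloidal, h=21: full span → s += 21 → s = 21.0000
seg 2 [60.8°–146.7°] simple-harmonic, h=-21: full span → s += -21 → s = 0.0000
seg 3 [146.7°–191.9°] cycloidal, h=6: full span → s += 6 → s = 6.0000
seg 4 [191.9°–237.5°] uniform, h=7: full span → s += 7 → s = 13.0000
seg 5 [237.5°–285.5°] cycloidal, h=24: θ=266.3° here. β=28.8, B=48. 24·(0.6000 − sin(2π·0.6000)/(2π)) = 16.6452 → s = 29.6452
radial distance = base radius + s = 39 + 29.6452 = 68.6452

68.6452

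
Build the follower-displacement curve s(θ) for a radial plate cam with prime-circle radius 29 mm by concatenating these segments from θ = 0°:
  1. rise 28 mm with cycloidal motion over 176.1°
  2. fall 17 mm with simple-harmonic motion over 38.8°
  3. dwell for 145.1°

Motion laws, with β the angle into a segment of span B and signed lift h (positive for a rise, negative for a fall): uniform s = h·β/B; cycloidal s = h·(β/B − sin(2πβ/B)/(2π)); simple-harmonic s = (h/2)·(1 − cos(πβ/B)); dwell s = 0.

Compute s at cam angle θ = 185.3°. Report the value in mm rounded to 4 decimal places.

seg 1 [0°–176.1°] cycloidal, h=28: full span → s += 28 → s = 28.0000
seg 2 [176.1°–214.9°] simple-harmonic, h=-17: θ=185.3° here. β=9.2, B=38.8. -17/2·(1 − cos(π·0.2371)) = -2.2513 → s = 25.7487

25.7487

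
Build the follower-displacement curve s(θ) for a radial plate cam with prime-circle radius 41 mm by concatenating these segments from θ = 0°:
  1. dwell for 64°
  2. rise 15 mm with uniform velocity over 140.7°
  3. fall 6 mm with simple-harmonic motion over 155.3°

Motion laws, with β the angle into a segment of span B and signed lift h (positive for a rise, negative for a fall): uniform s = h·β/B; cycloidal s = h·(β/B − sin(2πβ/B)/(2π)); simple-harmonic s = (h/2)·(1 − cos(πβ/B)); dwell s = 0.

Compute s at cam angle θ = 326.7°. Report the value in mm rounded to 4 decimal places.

seg 1 [0°–64°] dwell: s stays 0.0000
seg 2 [64°–204.7°] uniform, h=15: full span → s += 15 → s = 15.0000
seg 3 [204.7°–360°] simple-harmonic, h=-6: θ=326.7° here. β=122, B=155.3. -6/2·(1 − cos(π·0.7856)) = -5.3447 → s = 9.6553

9.6553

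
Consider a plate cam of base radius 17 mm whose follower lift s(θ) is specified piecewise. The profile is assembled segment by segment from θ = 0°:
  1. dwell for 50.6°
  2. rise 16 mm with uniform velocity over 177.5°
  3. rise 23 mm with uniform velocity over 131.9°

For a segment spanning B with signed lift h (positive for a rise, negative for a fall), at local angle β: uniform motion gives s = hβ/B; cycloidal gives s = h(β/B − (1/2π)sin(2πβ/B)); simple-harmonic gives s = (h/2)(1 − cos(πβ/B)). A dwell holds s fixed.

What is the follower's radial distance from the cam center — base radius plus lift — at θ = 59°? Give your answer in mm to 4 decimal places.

seg 1 [0°–50.6°] dwell: s stays 0.0000
seg 2 [50.6°–228.1°] uniform, h=16: θ=59° here. β=8.4, B=177.5. 16·8.4/177.5 = 0.7572 → s = 0.7572
radial distance = base radius + s = 17 + 0.7572 = 17.7572

17.7572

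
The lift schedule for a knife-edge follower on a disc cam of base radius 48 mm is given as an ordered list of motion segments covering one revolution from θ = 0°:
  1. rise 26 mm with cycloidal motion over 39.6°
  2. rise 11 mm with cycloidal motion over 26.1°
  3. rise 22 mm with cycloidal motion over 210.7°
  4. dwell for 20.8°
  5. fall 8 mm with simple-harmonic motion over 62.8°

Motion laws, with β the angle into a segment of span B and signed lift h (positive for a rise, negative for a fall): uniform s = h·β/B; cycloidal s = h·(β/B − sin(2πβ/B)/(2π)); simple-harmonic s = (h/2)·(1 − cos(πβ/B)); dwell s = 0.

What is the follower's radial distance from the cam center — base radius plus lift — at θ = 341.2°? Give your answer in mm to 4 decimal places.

seg 1 [0°–39.6°] cycloidal, h=26: full span → s += 26 → s = 26.0000
seg 2 [39.6°–65.7°] cycloidal, h=11: full span → s += 11 → s = 37.0000
seg 3 [65.7°–276.4°] cycloidal, h=22: full span → s += 22 → s = 59.0000
seg 4 [276.4°–297.2°] dwell: s stays 59.0000
seg 5 [297.2°–360°] simple-harmonic, h=-8: θ=341.2° here. β=44, B=62.8. -8/2·(1 − cos(π·0.7006)) = -6.3576 → s = 52.6424
radial distance = base radius + s = 48 + 52.6424 = 100.6424

100.6424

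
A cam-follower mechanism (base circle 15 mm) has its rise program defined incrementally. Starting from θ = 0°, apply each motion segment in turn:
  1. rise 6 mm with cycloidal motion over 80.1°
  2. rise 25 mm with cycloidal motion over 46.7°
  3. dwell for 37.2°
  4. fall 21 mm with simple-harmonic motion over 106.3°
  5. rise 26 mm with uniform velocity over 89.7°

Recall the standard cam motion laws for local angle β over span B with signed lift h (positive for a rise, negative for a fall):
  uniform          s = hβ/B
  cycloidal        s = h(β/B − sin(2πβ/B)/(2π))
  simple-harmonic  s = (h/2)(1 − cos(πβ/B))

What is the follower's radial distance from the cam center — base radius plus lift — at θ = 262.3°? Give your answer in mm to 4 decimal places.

seg 1 [0°–80.1°] cycloidal, h=6: full span → s += 6 → s = 6.0000
seg 2 [80.1°–126.8°] cycloidal, h=25: full span → s += 25 → s = 31.0000
seg 3 [126.8°–164°] dwell: s stays 31.0000
seg 4 [164°–270.3°] simple-harmonic, h=-21: θ=262.3° here. β=98.3, B=106.3. -21/2·(1 − cos(π·0.9247)) = -20.7079 → s = 10.2921
radial distance = base radius + s = 15 + 10.2921 = 25.2921

25.2921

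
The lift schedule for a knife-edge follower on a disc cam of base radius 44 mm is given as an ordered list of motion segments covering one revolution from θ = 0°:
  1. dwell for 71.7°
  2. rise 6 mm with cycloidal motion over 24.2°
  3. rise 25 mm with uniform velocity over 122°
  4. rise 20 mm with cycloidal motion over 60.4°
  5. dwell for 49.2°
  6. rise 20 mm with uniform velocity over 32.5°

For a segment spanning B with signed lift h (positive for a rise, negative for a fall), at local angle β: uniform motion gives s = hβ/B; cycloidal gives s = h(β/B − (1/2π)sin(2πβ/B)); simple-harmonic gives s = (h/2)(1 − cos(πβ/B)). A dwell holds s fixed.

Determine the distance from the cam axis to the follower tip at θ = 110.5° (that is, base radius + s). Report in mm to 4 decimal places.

seg 1 [0°–71.7°] dwell: s stays 0.0000
seg 2 [71.7°–95.9°] cycloidal, h=6: full span → s += 6 → s = 6.0000
seg 3 [95.9°–217.9°] uniform, h=25: θ=110.5° here. β=14.6, B=122. 25·14.6/122 = 2.9918 → s = 8.9918
radial distance = base radius + s = 44 + 8.9918 = 52.9918

52.9918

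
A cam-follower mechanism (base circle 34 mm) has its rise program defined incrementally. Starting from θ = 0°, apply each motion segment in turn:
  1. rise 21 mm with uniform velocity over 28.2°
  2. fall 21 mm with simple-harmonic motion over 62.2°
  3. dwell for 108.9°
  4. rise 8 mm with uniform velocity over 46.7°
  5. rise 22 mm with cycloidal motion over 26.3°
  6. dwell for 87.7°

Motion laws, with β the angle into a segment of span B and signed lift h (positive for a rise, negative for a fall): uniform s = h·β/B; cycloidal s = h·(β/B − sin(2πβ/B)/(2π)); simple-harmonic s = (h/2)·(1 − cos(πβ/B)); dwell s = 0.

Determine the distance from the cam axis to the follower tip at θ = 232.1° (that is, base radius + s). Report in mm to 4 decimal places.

seg 1 [0°–28.2°] uniform, h=21: full span → s += 21 → s = 21.0000
seg 2 [28.2°–90.4°] simple-harmonic, h=-21: full span → s += -21 → s = 0.0000
seg 3 [90.4°–199.3°] dwell: s stays 0.0000
seg 4 [199.3°–246°] uniform, h=8: θ=232.1° here. β=32.8, B=46.7. 8·32.8/46.7 = 5.6188 → s = 5.6188
radial distance = base radius + s = 34 + 5.6188 = 39.6188

39.6188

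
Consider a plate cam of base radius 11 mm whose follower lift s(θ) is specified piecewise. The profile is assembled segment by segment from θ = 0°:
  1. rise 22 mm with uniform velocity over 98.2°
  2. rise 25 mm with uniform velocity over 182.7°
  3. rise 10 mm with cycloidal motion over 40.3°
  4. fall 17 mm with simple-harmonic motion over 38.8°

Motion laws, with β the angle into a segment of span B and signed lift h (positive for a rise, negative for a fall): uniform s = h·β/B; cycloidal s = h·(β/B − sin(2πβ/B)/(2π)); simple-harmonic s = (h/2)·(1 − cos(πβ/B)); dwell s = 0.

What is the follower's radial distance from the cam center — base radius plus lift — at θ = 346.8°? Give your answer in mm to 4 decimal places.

seg 1 [0°–98.2°] uniform, h=22: full span → s += 22 → s = 22.0000
seg 2 [98.2°–280.9°] uniform, h=25: full span → s += 25 → s = 47.0000
seg 3 [280.9°–321.2°] cycloidal, h=10: full span → s += 10 → s = 57.0000
seg 4 [321.2°–360°] simple-harmonic, h=-17: θ=346.8° here. β=25.6, B=38.8. -17/2·(1 − cos(π·0.6598)) = -12.5901 → s = 44.4099
radial distance = base radius + s = 11 + 44.4099 = 55.4099

55.4099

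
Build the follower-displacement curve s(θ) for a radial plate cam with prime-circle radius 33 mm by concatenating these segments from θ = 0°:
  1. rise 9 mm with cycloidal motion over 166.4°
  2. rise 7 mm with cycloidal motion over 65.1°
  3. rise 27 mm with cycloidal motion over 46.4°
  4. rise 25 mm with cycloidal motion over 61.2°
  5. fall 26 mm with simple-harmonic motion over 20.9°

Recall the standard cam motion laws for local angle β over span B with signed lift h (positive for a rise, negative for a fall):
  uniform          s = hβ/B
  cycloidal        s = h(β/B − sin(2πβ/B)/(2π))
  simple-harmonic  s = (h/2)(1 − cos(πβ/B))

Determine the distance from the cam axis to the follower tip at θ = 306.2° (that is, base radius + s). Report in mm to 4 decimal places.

seg 1 [0°–166.4°] cycloidal, h=9: full span → s += 9 → s = 9.0000
seg 2 [166.4°–231.5°] cycloidal, h=7: full span → s += 7 → s = 16.0000
seg 3 [231.5°–277.9°] cycloidal, h=27: full span → s += 27 → s = 43.0000
seg 4 [277.9°–339.1°] cycloidal, h=25: θ=306.2° here. β=28.3, B=61.2. 25·(0.4624 − sin(2π·0.4624)/(2π)) = 10.6296 → s = 53.6296
radial distance = base radius + s = 33 + 53.6296 = 86.6296

86.6296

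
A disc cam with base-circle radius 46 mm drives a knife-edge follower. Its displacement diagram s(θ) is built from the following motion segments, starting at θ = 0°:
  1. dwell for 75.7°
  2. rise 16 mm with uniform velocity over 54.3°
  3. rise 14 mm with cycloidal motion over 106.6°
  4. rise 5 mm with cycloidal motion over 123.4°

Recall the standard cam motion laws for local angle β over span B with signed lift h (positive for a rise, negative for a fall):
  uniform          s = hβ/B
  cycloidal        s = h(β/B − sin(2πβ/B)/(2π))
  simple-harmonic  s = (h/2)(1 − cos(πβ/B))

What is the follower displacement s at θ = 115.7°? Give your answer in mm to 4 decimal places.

seg 1 [0°–75.7°] dwell: s stays 0.0000
seg 2 [75.7°–130°] uniform, h=16: θ=115.7° here. β=40, B=54.3. 16·40/54.3 = 11.7864 → s = 11.7864

11.7864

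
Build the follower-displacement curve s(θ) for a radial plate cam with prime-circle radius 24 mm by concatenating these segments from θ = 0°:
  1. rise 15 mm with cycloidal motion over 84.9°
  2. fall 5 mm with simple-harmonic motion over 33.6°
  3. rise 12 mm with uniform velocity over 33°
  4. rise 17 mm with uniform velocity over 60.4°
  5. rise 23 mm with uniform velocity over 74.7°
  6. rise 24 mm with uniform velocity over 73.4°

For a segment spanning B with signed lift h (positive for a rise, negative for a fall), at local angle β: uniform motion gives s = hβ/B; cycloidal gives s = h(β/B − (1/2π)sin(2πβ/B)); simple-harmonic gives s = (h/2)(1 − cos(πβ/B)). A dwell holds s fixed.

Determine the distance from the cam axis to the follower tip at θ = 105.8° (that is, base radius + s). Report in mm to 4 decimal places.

seg 1 [0°–84.9°] cycloidal, h=15: full span → s += 15 → s = 15.0000
seg 2 [84.9°–118.5°] simple-harmonic, h=-5: θ=105.8° here. β=20.9, B=33.6. -5/2·(1 − cos(π·0.6220)) = -3.4351 → s = 11.5649
radial distance = base radius + s = 24 + 11.5649 = 35.5649

35.5649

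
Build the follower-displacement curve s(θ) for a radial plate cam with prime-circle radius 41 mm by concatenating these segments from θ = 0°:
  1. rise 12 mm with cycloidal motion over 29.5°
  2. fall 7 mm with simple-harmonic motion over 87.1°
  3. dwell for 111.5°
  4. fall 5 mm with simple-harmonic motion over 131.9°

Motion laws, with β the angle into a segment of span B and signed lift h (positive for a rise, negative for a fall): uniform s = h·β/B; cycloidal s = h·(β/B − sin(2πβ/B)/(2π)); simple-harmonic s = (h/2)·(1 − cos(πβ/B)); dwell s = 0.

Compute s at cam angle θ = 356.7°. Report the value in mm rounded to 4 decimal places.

seg 1 [0°–29.5°] cycloidal, h=12: full span → s += 12 → s = 12.0000
seg 2 [29.5°–116.6°] simple-harmonic, h=-7: full span → s += -7 → s = 5.0000
seg 3 [116.6°–228.1°] dwell: s stays 5.0000
seg 4 [228.1°–360°] simple-harmonic, h=-5: θ=356.7° here. β=128.6, B=131.9. -5/2·(1 − cos(π·0.9750)) = -4.9923 → s = 0.0077

0.0077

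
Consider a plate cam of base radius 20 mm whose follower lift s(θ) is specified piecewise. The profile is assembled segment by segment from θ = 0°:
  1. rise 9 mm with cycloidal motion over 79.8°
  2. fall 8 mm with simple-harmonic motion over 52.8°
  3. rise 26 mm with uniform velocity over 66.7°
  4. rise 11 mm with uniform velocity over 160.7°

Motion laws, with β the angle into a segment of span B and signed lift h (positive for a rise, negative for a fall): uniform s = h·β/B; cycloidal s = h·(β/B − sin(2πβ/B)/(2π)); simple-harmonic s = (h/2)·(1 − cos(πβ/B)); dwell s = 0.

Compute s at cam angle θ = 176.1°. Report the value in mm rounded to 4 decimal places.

seg 1 [0°–79.8°] cycloidal, h=9: full span → s += 9 → s = 9.0000
seg 2 [79.8°–132.6°] simple-harmonic, h=-8: full span → s += -8 → s = 1.0000
seg 3 [132.6°–199.3°] uniform, h=26: θ=176.1° here. β=43.5, B=66.7. 26·43.5/66.7 = 16.9565 → s = 17.9565

17.9565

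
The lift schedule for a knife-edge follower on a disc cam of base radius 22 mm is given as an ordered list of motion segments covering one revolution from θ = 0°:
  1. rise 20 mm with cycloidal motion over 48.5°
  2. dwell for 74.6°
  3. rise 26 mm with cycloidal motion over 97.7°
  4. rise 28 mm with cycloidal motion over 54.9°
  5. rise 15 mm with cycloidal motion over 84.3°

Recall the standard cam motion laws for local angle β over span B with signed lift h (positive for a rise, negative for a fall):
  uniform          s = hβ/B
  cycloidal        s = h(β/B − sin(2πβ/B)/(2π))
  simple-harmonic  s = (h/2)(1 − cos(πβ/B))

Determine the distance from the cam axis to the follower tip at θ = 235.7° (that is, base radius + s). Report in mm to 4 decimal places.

seg 1 [0°–48.5°] cycloidal, h=20: full span → s += 20 → s = 20.0000
seg 2 [48.5°–123.1°] dwell: s stays 20.0000
seg 3 [123.1°–220.8°] cycloidal, h=26: full span → s += 26 → s = 46.0000
seg 4 [220.8°–275.7°] cycloidal, h=28: θ=235.7° here. β=14.9, B=54.9. 28·(0.2714 − sin(2π·0.2714)/(2π)) = 3.1832 → s = 49.1832
radial distance = base radius + s = 22 + 49.1832 = 71.1832

71.1832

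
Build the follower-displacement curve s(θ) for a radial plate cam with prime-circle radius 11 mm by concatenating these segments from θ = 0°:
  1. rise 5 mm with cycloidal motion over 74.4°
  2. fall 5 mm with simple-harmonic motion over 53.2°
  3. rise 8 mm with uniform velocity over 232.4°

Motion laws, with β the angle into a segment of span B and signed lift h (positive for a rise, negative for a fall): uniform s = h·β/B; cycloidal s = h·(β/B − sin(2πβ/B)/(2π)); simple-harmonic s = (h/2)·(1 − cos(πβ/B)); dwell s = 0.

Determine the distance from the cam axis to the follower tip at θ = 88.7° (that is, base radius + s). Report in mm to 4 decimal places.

seg 1 [0°–74.4°] cycloidal, h=5: full span → s += 5 → s = 5.0000
seg 2 [74.4°–127.6°] simple-harmonic, h=-5: θ=88.7° here. β=14.3, B=53.2. -5/2·(1 − cos(π·0.2688)) = -0.8396 → s = 4.1604
radial distance = base radius + s = 11 + 4.1604 = 15.1604

15.1604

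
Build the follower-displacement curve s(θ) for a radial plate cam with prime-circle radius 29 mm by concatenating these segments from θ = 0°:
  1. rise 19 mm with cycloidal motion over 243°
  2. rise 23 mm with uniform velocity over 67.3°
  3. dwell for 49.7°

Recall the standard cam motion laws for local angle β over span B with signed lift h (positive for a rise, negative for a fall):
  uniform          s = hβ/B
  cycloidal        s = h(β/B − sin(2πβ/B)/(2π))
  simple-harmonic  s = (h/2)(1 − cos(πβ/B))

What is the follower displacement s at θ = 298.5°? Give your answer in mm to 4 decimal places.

seg 1 [0°–243°] cycloidal, h=19: full span → s += 19 → s = 19.0000
seg 2 [243°–310.3°] uniform, h=23: θ=298.5° here. β=55.5, B=67.3. 23·55.5/67.3 = 18.9673 → s = 37.9673

37.9673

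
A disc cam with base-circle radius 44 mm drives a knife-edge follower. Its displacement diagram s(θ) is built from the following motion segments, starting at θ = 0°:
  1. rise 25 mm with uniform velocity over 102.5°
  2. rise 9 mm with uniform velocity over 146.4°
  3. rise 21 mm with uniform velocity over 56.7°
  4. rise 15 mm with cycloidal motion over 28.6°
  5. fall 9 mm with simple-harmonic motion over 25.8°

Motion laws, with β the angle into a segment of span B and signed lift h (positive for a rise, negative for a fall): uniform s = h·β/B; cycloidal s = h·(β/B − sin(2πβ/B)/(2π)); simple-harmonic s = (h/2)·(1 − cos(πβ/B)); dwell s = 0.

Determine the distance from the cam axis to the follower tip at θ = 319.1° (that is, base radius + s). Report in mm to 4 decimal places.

seg 1 [0°–102.5°] uniform, h=25: full span → s += 25 → s = 25.0000
seg 2 [102.5°–248.9°] uniform, h=9: full span → s += 9 → s = 34.0000
seg 3 [248.9°–305.6°] uniform, h=21: full span → s += 21 → s = 55.0000
seg 4 [305.6°–334.2°] cycloidal, h=15: θ=319.1° here. β=13.5, B=28.6. 15·(0.4720 − sin(2π·0.4720)/(2π)) = 6.6630 → s = 61.6630
radial distance = base radius + s = 44 + 61.6630 = 105.6630

105.6630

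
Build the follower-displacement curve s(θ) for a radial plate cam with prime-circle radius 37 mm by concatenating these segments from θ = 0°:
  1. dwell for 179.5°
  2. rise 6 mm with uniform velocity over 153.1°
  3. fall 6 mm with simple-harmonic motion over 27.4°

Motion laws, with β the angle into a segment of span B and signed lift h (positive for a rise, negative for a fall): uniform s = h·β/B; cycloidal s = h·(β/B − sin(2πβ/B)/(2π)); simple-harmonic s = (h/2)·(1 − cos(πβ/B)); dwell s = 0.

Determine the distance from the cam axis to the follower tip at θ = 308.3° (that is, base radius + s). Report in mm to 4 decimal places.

seg 1 [0°–179.5°] dwell: s stays 0.0000
seg 2 [179.5°–332.6°] uniform, h=6: θ=308.3° here. β=128.8, B=153.1. 6·128.8/153.1 = 5.0477 → s = 5.0477
radial distance = base radius + s = 37 + 5.0477 = 42.0477

42.0477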